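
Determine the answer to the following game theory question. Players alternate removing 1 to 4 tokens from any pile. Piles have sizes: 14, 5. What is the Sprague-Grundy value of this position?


Subtraction set: {1, 2, 3, 4}
For this subtraction set, G(n) = n mod 5 (period = max + 1 = 5).
Pile 1 (size 14): G(14) = 14 mod 5 = 4
Pile 2 (size 5): G(5) = 5 mod 5 = 0
Total Grundy value = XOR of all: 4 XOR 0 = 4

4


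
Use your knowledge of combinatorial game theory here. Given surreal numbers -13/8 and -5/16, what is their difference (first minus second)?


x = -13/8, y = -5/16
Converting to common denominator: 16
x = -26/16, y = -5/16
x - y = -13/8 - -5/16 = -21/16

-21/16


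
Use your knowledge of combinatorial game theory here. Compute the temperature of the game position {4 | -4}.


The game is {4 | -4}, a switch {a | b} with numbers a > b.
Cooling {a | b} by t gives {a - t | b + t}, which stops being hot when a - t = b + t, i.e. at t = (a - b)/2. So the temperature of a switch is (a - b)/2.
Temperature = (Left option - Right option) / 2
= (4 - (-4)) / 2
= 8 / 2
= 4

4


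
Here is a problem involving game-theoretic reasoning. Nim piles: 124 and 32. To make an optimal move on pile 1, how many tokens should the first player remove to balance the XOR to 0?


Piles: 124 and 32
Current XOR: 124 XOR 32 = 92 (non-zero, so this is an N-position).
To make the XOR zero, we need to find a move that balances the piles.
For pile 1 (size 124): target = 124 XOR 92 = 32
We reduce pile 1 from 124 to 32.
Tokens removed: 124 - 32 = 92
Verification: 32 XOR 32 = 0

92


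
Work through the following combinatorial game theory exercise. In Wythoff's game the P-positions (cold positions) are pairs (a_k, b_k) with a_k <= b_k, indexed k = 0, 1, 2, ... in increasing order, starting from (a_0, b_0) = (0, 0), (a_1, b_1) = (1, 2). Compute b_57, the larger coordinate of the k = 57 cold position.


By Wythoff's theorem, a_k = floor(k * phi) and b_k = floor(k * phi^2) = a_k + k, where phi = (1 + sqrt(5))/2 is the golden ratio.
phi = (1 + sqrt(5))/2 = 1.618034
phi^2 = phi + 1 = 2.618034
k = 57
k * phi^2 = 57 * 2.618034 = 149.227937
b_57 = floor(k * phi^2) = 149 (check: a_57 + k = 92 + 57 = 149)

149


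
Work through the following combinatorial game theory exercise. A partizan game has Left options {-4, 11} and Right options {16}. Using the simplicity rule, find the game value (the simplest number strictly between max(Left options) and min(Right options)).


Left options: {-4, 11}, max = 11
Right options: {16}, min = 16
All options are numbers and max(Left) < min(Right), so by the simplicity theorem the value is the simplest (earliest-born) number strictly between 11 and 16.
Integers 12 through 15 all lie strictly between 11 and 16.
Among integers, the simplest (lowest birthday = smallest |n|; 0 is born on day 0, +-n on day n) is 12.
No non-integer in the interval can be simpler: if x is a non-integer in the interval, then floor(x) or ceil(x) also lies in the interval (the interval contains an integer), and both are proper prefixes of x's sign expansion, i.e. born earlier. So the game value is 12.
Game value = 12

12


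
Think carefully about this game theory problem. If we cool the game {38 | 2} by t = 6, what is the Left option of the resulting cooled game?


Original game: {38 | 2} (a switch {a | b} with a > b).
Cooling by t (for t below the temperature (a - b)/2 = 18) taxes each move by t: {a | b} cooled by t is {a - t | b + t}.
Cooling amount: t = 6
Cooled Left option: 38 - 6 = 32
Cooled Right option: 2 + 6 = 8
Cooled game: {32 | 8}
Left option = 32

32


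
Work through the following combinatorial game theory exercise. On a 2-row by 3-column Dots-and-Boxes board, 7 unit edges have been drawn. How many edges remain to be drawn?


Grid: 2 x 3 boxes, i.e. 3 rows and 4 columns of dots.
Horizontal edges: (rows + 1) * cols = 3 * 3 = 9
Vertical edges: rows * (cols + 1) = 2 * 4 = 8
Total edges: 9 + 8 = 17
Edges drawn: 7
Remaining: 17 - 7 = 10

10


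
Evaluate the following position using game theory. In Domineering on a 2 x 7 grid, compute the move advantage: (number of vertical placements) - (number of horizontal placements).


Board is 2 x 7 (rows x cols).
Left (vertical) placements: (rows-1) * cols = 1 * 7 = 7
Right (horizontal) placements: rows * (cols-1) = 2 * 6 = 12
Advantage = Left - Right = 7 - 12 = -5

-5


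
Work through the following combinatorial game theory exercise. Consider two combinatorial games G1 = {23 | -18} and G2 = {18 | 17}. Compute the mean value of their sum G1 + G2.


G1 = {23 | -18}, G2 = {18 | 17}
Each is a switch {a | b} with numbers a > b; its mean value is (a + b)/2, and mean value is additive over game sums: m(G1 + G2) = m(G1) + m(G2).
Mean of G1 = (23 + (-18))/2 = 5/2 = 5/2
Mean of G2 = (18 + (17))/2 = 35/2 = 35/2
Mean of G1 + G2 = 5/2 + 35/2 = 20

20


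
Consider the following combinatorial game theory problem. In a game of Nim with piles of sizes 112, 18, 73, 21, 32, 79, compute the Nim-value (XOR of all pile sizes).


We need the XOR (exclusive or) of all pile sizes.
After XOR-ing pile 1 (size 112): 0 XOR 112 = 112
After XOR-ing pile 2 (size 18): 112 XOR 18 = 98
After XOR-ing pile 3 (size 73): 98 XOR 73 = 43
After XOR-ing pile 4 (size 21): 43 XOR 21 = 62
After XOR-ing pile 5 (size 32): 62 XOR 32 = 30
After XOR-ing pile 6 (size 79): 30 XOR 79 = 81
The Nim-value of this position is 81.

81


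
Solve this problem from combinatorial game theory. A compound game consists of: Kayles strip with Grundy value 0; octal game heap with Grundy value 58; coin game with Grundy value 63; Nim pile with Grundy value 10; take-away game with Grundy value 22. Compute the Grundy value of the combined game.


By the Sprague-Grundy theorem, the Grundy value of a sum of games is the XOR of individual Grundy values.
Kayles strip: Grundy value = 0. Running XOR: 0 XOR 0 = 0
octal game heap: Grundy value = 58. Running XOR: 0 XOR 58 = 58
coin game: Grundy value = 63. Running XOR: 58 XOR 63 = 5
Nim pile: Grundy value = 10. Running XOR: 5 XOR 10 = 15
take-away game: Grundy value = 22. Running XOR: 15 XOR 22 = 25
The combined Grundy value is 25.

25


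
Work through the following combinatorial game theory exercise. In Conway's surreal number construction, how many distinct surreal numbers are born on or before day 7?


Day 0: {|} = 0 is born. Count = 1.
Day n: the number of surreal numbers born by day n is 2^(n+1) - 1.
By day 0: 2^1 - 1 = 1
By day 1: 2^2 - 1 = 3
By day 2: 2^3 - 1 = 7
By day 3: 2^4 - 1 = 15
By day 4: 2^5 - 1 = 31
By day 5: 2^6 - 1 = 63
By day 6: 2^7 - 1 = 127
By day 7: 2^8 - 1 = 255
By day 7: 255 surreal numbers.

255


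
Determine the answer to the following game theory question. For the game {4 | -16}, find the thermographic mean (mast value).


Game = {4 | -16}, a switch {a | b} with numbers a > b.
Its thermograph has left wall a - t and right wall b + t, which meet at t = (a - b)/2, where both equal (a + b)/2. So the mast (mean value) is at (a + b)/2.
Mean = (4 + (-16))/2 = -12/2 = -6

-6


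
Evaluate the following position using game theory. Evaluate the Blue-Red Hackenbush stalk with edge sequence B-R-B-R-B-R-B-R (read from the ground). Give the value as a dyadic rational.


Edges (from ground): B-R-B-R-B-R-B-R
By Berlekamp's sign-expansion rule, a Blue-Red Hackenbush stalk has the value of the surreal number whose sign sequence is the edge sequence with B -> + and R -> -.
Sign sequence: +-+-+-+-
Trace the sign expansion in the surreal number tree, starting from 0:
Edge 1: B (sign +) -> bounds (0, +inf), value = 1
Edge 2: R (sign -) -> bounds (0, 1), value = 1/2
Edge 3: B (sign +) -> bounds (1/2, 1), value = 3/4
Edge 4: R (sign -) -> bounds (1/2, 3/4), value = 5/8
Edge 5: B (sign +) -> bounds (5/8, 3/4), value = 11/16
Edge 6: R (sign -) -> bounds (5/8, 11/16), value = 21/32
Edge 7: B (sign +) -> bounds (21/32, 11/16), value = 43/64
Edge 8: R (sign -) -> bounds (21/32, 43/64), value = 85/128
Game value = 85/128

85/128


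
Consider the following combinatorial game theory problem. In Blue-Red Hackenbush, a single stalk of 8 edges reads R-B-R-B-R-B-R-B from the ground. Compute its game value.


Edges (from ground): R-B-R-B-R-B-R-B
By Berlekamp's sign-expansion rule, a Blue-Red Hackenbush stalk has the value of the surreal number whose sign sequence is the edge sequence with B -> + and R -> -.
Sign sequence: -+-+-+-+
Trace the sign expansion in the surreal number tree, starting from 0:
Edge 1: R (sign -) -> bounds (-inf, 0), value = -1
Edge 2: B (sign +) -> bounds (-1, 0), value = -1/2
Edge 3: R (sign -) -> bounds (-1, -1/2), value = -3/4
Edge 4: B (sign +) -> bounds (-3/4, -1/2), value = -5/8
Edge 5: R (sign -) -> bounds (-3/4, -5/8), value = -11/16
Edge 6: B (sign +) -> bounds (-11/16, -5/8), value = -21/32
Edge 7: R (sign -) -> bounds (-11/16, -21/32), value = -43/64
Edge 8: B (sign +) -> bounds (-43/64, -21/32), value = -85/128
Game value = -85/128

-85/128


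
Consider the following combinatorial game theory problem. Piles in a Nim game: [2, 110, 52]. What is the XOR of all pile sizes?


We need the XOR (exclusive or) of all pile sizes.
After XOR-ing pile 1 (size 2): 0 XOR 2 = 2
After XOR-ing pile 2 (size 110): 2 XOR 110 = 108
After XOR-ing pile 3 (size 52): 108 XOR 52 = 88
The Nim-value of this position is 88.

88


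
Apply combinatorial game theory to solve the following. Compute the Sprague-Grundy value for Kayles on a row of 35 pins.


Kayles: a move removes 1 or 2 adjacent pins from a contiguous row.
Removing pins from a row of k leaves two independent rows (a, b) with a + b = k - 1 (one pin) or a + b = k - 2 (two pins); an end removal gives a = 0.
By Sprague-Grundy, G(k) = mex{ G(a) XOR G(b) } over all these splits. G(0) = 0.
G(1): splits (0,0):0^0=0 -> mex({0}) = 1
G(2): splits (0,1):0^1=1 (0,0):0^0=0 -> mex({0, 1}) = 2
G(3): splits (0,2):0^2=2 (1,1):1^1=0 (0,1):0^1=1 -> mex({0, 1, 2}) = 3
G(4): splits (0,3):0^3=3 (1,2):1^2=3 (0,2):0^2=2 (1,1):1^1=0 -> mex({0, 2, 3}) = 1
G(5): splits (0,4):0^1=1 (1,3):1^3=2 (2,2):2^2=0 (0,3):0^3=3 (1,2):1^2=3 -> mex({0, 1, 2, 3}) = 4
G(6) = mex({0, 1, 2, 4}) = 3
G(7) = mex({0, 1, 3, 4, 5}) = 2
G(8) = mex({0, 2, 3, 5, 6}) = 1
G(9) = mex({0, 1, 2, 3, 6, 7}) = 4
G(10) = mex({0, 1, 3, 4, 5, 7}) = 2
G(11) = mex({0, 1, 2, 3, 4, 5}) = 6
G(12) = mex({0, 1, 2, 3, 5, 6, 7}) = 4
G(13) = mex({0, 2, 3, 4, 6, 7}) = 1
G(14) = mex({0, 1, 4, 5, 6, 7}) = 2
G(15) = mex({0, 1, 2, 3, 4, 5, 6}) = 7
G(16) = mex({0, 2, 3, 5, 6, 7}) = 1
G(17) = mex({0, 1, 2, 3, 5, 6, 7}) = 4
G(18) = mex({0, 1, 2, 4, 5, 6}) = 3
G(19) = mex({0, 1, 3, 4, 5, 7}) = 2
G(20) = mex({0, 2, 3, 4, 5, 6, 7}) = 1
G(21) = mex({0, 1, 2, 3, 5, 6, 7}) = 4
G(22) = mex({0, 1, 2, 3, 4, 5, 7}) = 6
G(23) = mex({0, 1, 2, 3, 4, 5, 6}) = 7
G(24) = mex({0, 1, 2, 3, 5, 6, 7}) = 4
G(25) = mex({0, 2, 3, 4, 6, 7}) = 1
G(26) = mex({0, 1, 3, 4, 5, 6, 7}) = 2
G(27) = mex({0, 1, 2, 3, 4, 5, 6, 7}) = 8
G(28) = mex({0, 1, 2, 3, 4, 6, 7, 8}) = 5
G(29) = mex({0, 1, 2, 3, 5, 6, 7, 8, 9}) = 4
G(30) = mex({0, 1, 2, 3, 4, 5, 6, 9, 10}) = 7
G(31) = mex({0, 1, 3, 4, 5, 7, 10, 11}) = 2
G(32) = mex({0, 2, 3, 4, 5, 6, 7, 9, 11}) = 1
G(33) = mex({0, 1, 2, 3, 4, 5, 6, 7, 9, 12}) = 8
G(34) = mex({0, 1, 2, 3, 4, 5, 7, 8, 11, 12}) = 6
G(35) = mex({0, 1, 2, 3, 4, 5, 6, 8, 9, 10, 11}) = 7
Therefore G(35) = 7.

7


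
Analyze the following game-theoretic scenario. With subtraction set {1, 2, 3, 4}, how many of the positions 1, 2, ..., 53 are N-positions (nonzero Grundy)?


Subtraction set S = {1, 2, 3, 4}, so G(n) = n mod 5.
G(n) = 0 when n is a multiple of 5.
Multiples of 5 in [1, 53]: 10
N-positions (nonzero Grundy) = 53 - 10 = 43

43


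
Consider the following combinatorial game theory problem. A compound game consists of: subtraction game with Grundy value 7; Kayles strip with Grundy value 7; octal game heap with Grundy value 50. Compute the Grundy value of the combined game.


By the Sprague-Grundy theorem, the Grundy value of a sum of games is the XOR of individual Grundy values.
subtraction game: Grundy value = 7. Running XOR: 0 XOR 7 = 7
Kayles strip: Grundy value = 7. Running XOR: 7 XOR 7 = 0
octal game heap: Grundy value = 50. Running XOR: 0 XOR 50 = 50
The combined Grundy value is 50.

50


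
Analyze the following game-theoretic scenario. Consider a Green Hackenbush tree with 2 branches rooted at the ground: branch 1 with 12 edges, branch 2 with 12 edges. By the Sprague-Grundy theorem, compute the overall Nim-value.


The tree has 2 branches from the ground vertex.
In Green Hackenbush, the Nim-value of a simple path of length k is k.
Branch 1: length 12, Nim-value = 12
Branch 2: length 12, Nim-value = 12
Total Nim-value = XOR of all branch values:
0 XOR 12 = 12
12 XOR 12 = 0
Nim-value of the tree = 0

0


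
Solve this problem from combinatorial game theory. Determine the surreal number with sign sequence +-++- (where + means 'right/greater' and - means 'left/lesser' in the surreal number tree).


Sign expansion: +-++-
Rule: track bounds (lo, hi), initially (-inf, +inf). On '+', the current value becomes lo and we move to the simplest number in (value, hi): value + 1 if hi = +inf, otherwise the midpoint (value + hi)/2. On '-', the current value becomes hi and we move to value - 1 if lo = -inf, otherwise the midpoint (lo + value)/2.
Start at 0.
Step 1: sign = +, move right. Bounds: (0, +inf). Value = 1
Step 2: sign = -, move left. Bounds: (0, 1). Value = 1/2
Step 3: sign = +, move right. Bounds: (1/2, 1). Value = 3/4
Step 4: sign = +, move right. Bounds: (3/4, 1). Value = 7/8
Step 5: sign = -, move left. Bounds: (3/4, 7/8). Value = 13/16
The surreal number with sign expansion +-++- is 13/16.

13/16


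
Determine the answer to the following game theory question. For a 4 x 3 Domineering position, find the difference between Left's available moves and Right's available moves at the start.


Board is 4 x 3 (rows x cols).
Left (vertical) placements: (rows-1) * cols = 3 * 3 = 9
Right (horizontal) placements: rows * (cols-1) = 4 * 2 = 8
Advantage = Left - Right = 9 - 8 = 1

1


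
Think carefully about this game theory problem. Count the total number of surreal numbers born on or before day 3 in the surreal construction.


Day 0: {|} = 0 is born. Count = 1.
Day n: the number of surreal numbers born by day n is 2^(n+1) - 1.
By day 0: 2^1 - 1 = 1
By day 1: 2^2 - 1 = 3
By day 2: 2^3 - 1 = 7
By day 3: 2^4 - 1 = 15
By day 3: 15 surreal numbers.

15


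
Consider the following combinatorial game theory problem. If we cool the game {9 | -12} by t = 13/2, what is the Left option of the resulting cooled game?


Original game: {9 | -12} (a switch {a | b} with a > b).
Cooling by t (for t below the temperature (a - b)/2 = 21/2) taxes each move by t: {a | b} cooled by t is {a - t | b + t}.
Cooling amount: t = 13/2
Cooled Left option: 9 - 13/2 = 5/2
Cooled Right option: -12 + 13/2 = -11/2
Cooled game: {5/2 | -11/2}
Left option = 5/2

5/2


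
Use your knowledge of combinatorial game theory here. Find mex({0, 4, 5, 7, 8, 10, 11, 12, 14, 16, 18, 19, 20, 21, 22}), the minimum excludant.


Set = {0, 4, 5, 7, 8, 10, 11, 12, 14, 16, 18, 19, 20, 21, 22}
0 is in the set.
1 is NOT in the set. This is the mex.
mex = 1

1


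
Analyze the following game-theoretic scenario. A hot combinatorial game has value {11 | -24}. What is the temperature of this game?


The game is {11 | -24}, a switch {a | b} with numbers a > b.
Cooling {a | b} by t gives {a - t | b + t}, which stops being hot when a - t = b + t, i.e. at t = (a - b)/2. So the temperature of a switch is (a - b)/2.
Temperature = (Left option - Right option) / 2
= (11 - (-24)) / 2
= 35 / 2
= 35/2

35/2


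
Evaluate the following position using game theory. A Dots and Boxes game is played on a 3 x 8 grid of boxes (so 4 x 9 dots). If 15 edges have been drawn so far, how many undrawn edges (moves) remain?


Grid: 3 x 8 boxes, i.e. 4 rows and 9 columns of dots.
Horizontal edges: (rows + 1) * cols = 4 * 8 = 32
Vertical edges: rows * (cols + 1) = 3 * 9 = 27
Total edges: 32 + 27 = 59
Edges drawn: 15
Remaining: 59 - 15 = 44

44


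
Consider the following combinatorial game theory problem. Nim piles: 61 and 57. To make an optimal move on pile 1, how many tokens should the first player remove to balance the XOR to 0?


Piles: 61 and 57
Current XOR: 61 XOR 57 = 4 (non-zero, so this is an N-position).
To make the XOR zero, we need to find a move that balances the piles.
For pile 1 (size 61): target = 61 XOR 4 = 57
We reduce pile 1 from 61 to 57.
Tokens removed: 61 - 57 = 4
Verification: 57 XOR 57 = 0

4


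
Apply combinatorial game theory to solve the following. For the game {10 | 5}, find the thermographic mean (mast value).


Game = {10 | 5}, a switch {a | b} with numbers a > b.
Its thermograph has left wall a - t and right wall b + t, which meet at t = (a - b)/2, where both equal (a + b)/2. So the mast (mean value) is at (a + b)/2.
Mean = (10 + (5))/2 = 15/2 = 15/2

15/2


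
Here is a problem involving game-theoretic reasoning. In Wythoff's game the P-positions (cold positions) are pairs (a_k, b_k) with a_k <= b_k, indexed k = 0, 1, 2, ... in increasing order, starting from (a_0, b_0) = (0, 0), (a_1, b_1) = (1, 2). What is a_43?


By Wythoff's theorem, a_k = floor(k * phi) and b_k = floor(k * phi^2) = a_k + k, where phi = (1 + sqrt(5))/2 is the golden ratio.
phi = (1 + sqrt(5))/2 = 1.618034
k = 43
k * phi = 43 * 1.618034 = 69.575462
a_43 = floor(k * phi) = 69

69


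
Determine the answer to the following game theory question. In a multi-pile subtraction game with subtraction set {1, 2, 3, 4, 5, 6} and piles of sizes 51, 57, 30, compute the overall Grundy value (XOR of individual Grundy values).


Subtraction set: {1, 2, 3, 4, 5, 6}
For this subtraction set, G(n) = n mod 7 (period = max + 1 = 7).
Pile 1 (size 51): G(51) = 51 mod 7 = 2
Pile 2 (size 57): G(57) = 57 mod 7 = 1
Pile 3 (size 30): G(30) = 30 mod 7 = 2
Total Grundy value = XOR of all: 2 XOR 1 XOR 2 = 1

1


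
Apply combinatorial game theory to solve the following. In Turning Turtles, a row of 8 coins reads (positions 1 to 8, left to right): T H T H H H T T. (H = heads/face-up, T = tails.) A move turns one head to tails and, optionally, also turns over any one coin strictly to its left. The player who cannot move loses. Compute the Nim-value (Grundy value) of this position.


Coins: T H T H H H T T
Key fact: a single head at position k behaves exactly like a Nim heap of size k (turning it to T and optionally flipping a coin at j < k corresponds to moving the heap from k to j, or to 0), and heads combine as a disjunctive sum (two heads at the same place would cancel, matching j XOR j = 0). So the Nim-value is the XOR of the 1-indexed positions of the heads.
Face-up positions (1-indexed): [2, 4, 5, 6]
XOR 0 with 2: 0 XOR 2 = 2
XOR 2 with 4: 2 XOR 4 = 6
XOR 6 with 5: 6 XOR 5 = 3
XOR 3 with 6: 3 XOR 6 = 5
Nim-value = 5

5


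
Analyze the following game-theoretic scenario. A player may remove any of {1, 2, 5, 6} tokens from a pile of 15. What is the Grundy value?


The subtraction set is S = {1, 2, 5, 6}.
G(k) = mex{ G(k - s) : s in S, s <= k }. We compute iteratively: G(0) = 0.
G(1) = mex({0}) = 1
G(2) = mex({0, 1}) = 2
G(3) = mex({1, 2}) = 0
G(4) = mex({0, 2}) = 1
G(5) = mex({0, 1}) = 2
G(6) = mex({0, 1, 2}) = 3
G(7) = mex({1, 2, 3}) = 0
G(8) = mex({0, 2, 3}) = 1
G(9) = mex({0, 1}) = 2
G(10) = mex({1, 2}) = 0
G(11) = mex({0, 2, 3}) = 1
G(12) = mex({0, 1, 3}) = 2
Observe that G(7)..G(12) = 0, 1, 2, 0, 1, 2 repeats G(0)..G(5) = 0, 1, 2, 0, 1, 2.
For k >= max(S) = 6, G(k) is determined by the previous 6 values G(k-6)..G(k-1); a window of 6 consecutive values has recurred shifted by 7, so by induction G(k + 7) = G(k) for all k >= 0: the sequence is periodic from the start with period 7.
One period: G(0..6) = 0, 1, 2, 0, 1, 2, 3.
15 mod 7 = 1, so G(15) = G(1) = 1.

1


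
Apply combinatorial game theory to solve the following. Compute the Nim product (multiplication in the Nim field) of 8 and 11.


Nim multiplication is bilinear over XOR: (u XOR v) * w = (u*w) XOR (v*w).
So we split each operand into its bit components and XOR the pairwise Nim products.
8 = 8 (as XOR of powers of 2).
11 = 1 + 2 + 8 (as XOR of powers of 2).
Using the standard Nim-product table on single bits:
  2*2 = 3,   2*4 = 8,   2*8 = 12,
  4*4 = 6,   4*8 = 11,  8*8 = 13,
and  1*x = x (identity), k*l = l*k (commutative).
Pairwise Nim products:
  8 * 1 = 8
  8 * 2 = 12
  8 * 8 = 13
XOR them: 8 XOR 12 XOR 13 = 9.
Result: 8 * 11 = 9 (in Nim).

9


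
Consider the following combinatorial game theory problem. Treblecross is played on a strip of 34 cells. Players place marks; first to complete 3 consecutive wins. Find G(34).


Treblecross: place X on empty cells; 3-in-a-row wins.
Playing within two cells of an existing X lets the opponent win at once, so sensible play treats the cells i-2..i+2 around each X as dead. The player left with no safe cell loses, so this is a normal-play take-away game on strips of safe cells.
Placing X at cell i (0-indexed) of a strip of k safe cells leaves independent strips of sizes max(0, i-2) and max(0, k-i-3). Hence G(k) = mex{ G(max(0,i-2)) XOR G(max(0,k-i-3)) : 0 <= i < k }, with G(0) = 0.
G(1): splits (0,0):0^0=0 -> mex({0}) = 1
G(2): splits (0,0):0^0=0 -> mex({0}) = 1
G(3): splits (0,0):0^0=0 -> mex({0}) = 1
G(4): splits (0,1):0^1=1 (0,0):0^0=0 -> mex({0, 1}) = 2
G(5): splits (0,2):0^1=1 (0,1):0^1=1 (0,0):0^0=0 -> mex({0, 1}) = 2
G(6) = mex({1}) = 0
G(7) = mex({0, 1, 2}) = 3
G(8) = mex({0, 1, 2}) = 3
G(9) = mex({0, 2}) = 1
G(10) = mex({0, 2, 3}) = 1
G(11) = mex({0, 3}) = 1
G(12) = mex({1, 3}) = 0
G(13) = mex({0, 1, 2, 3}) = 4
G(14) = mex({0, 1, 2}) = 3
G(15) = mex({0, 1, 2}) = 3
G(16) = mex({0, 1, 2, 4}) = 3
G(17) = mex({0, 1, 3, 4}) = 2
G(18) = mex({0, 1, 3, 4}) = 2
G(19) = mex({0, 1, 3, 5}) = 2
G(20) = mex({0, 1, 2, 3, 5}) = 4
G(21) = mex({0, 1, 2, 3, 5}) = 4
G(22) = mex({1, 2, 6}) = 0
G(23) = mex({0, 1, 2, 3, 4, 6}) = 5
G(24) = mex({0, 1, 2, 3, 4}) = 5
G(25) = mex({0, 1, 3, 4, 7}) = 2
G(26) = mex({0, 1, 3, 4, 5, 7}) = 2
G(27) = mex({0, 1, 3, 5}) = 2
G(28) = mex({0, 1, 2, 5}) = 3
G(29) = mex({0, 1, 2, 4, 5, 6}) = 3
G(30) = mex({1, 2, 4, 6}) = 0
G(31) = mex({0, 1, 2, 3, 4, 6}) = 5
G(32) = mex({1, 2, 3, 4, 7}) = 0
G(33) = mex({0, 3, 7}) = 1
G(34) = mex({0, 2, 3, 5, 7}) = 1
Therefore G(34) = 1.

1


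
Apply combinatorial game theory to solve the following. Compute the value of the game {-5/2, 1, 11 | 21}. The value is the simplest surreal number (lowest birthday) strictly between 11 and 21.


Left options: {-5/2, 1, 11}, max = 11
Right options: {21}, min = 21
All options are numbers and max(Left) < min(Right), so by the simplicity theorem the value is the simplest (earliest-born) number strictly between 11 and 21.
Integers 12 through 20 all lie strictly between 11 and 21.
Among integers, the simplest (lowest birthday = smallest |n|; 0 is born on day 0, +-n on day n) is 12.
No non-integer in the interval can be simpler: if x is a non-integer in the interval, then floor(x) or ceil(x) also lies in the interval (the interval contains an integer), and both are proper prefixes of x's sign expansion, i.e. born earlier. So the game value is 12.
Game value = 12

12


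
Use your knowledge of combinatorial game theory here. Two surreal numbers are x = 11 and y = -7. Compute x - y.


x = 11, y = -7
x - y = 11 - -7 = 18

18


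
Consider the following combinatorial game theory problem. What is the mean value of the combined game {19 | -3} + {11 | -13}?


G1 = {19 | -3}, G2 = {11 | -13}
Each is a switch {a | b} with numbers a > b; its mean value is (a + b)/2, and mean value is additive over game sums: m(G1 + G2) = m(G1) + m(G2).
Mean of G1 = (19 + (-3))/2 = 16/2 = 8
Mean of G2 = (11 + (-13))/2 = -2/2 = -1
Mean of G1 + G2 = 8 + -1 = 7

7


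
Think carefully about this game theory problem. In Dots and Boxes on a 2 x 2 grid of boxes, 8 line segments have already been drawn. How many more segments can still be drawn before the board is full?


Grid: 2 x 2 boxes, i.e. 3 rows and 3 columns of dots.
Horizontal edges: (rows + 1) * cols = 3 * 2 = 6
Vertical edges: rows * (cols + 1) = 2 * 3 = 6
Total edges: 6 + 6 = 12
Edges drawn: 8
Remaining: 12 - 8 = 4

4


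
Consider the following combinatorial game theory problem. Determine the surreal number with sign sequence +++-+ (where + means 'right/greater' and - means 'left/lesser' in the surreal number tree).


Sign expansion: +++-+
Rule: track bounds (lo, hi), initially (-inf, +inf). On '+', the current value becomes lo and we move to the simplest number in (value, hi): value + 1 if hi = +inf, otherwise the midpoint (value + hi)/2. On '-', the current value becomes hi and we move to value - 1 if lo = -inf, otherwise the midpoint (lo + value)/2.
Start at 0.
Step 1: sign = +, move right. Bounds: (0, +inf). Value = 1
Step 2: sign = +, move right. Bounds: (1, +inf). Value = 2
Step 3: sign = +, move right. Bounds: (2, +inf). Value = 3
Step 4: sign = -, move left. Bounds: (2, 3). Value = 5/2
Step 5: sign = +, move right. Bounds: (5/2, 3). Value = 11/4
The surreal number with sign expansion +++-+ is 11/4.

11/4


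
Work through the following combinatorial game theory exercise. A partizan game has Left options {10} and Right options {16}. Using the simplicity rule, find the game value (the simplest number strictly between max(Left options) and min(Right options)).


Left options: {10}, max = 10
Right options: {16}, min = 16
All options are numbers and max(Left) < min(Right), so by the simplicity theorem the value is the simplest (earliest-born) number strictly between 10 and 16.
Integers 11 through 15 all lie strictly between 10 and 16.
Among integers, the simplest (lowest birthday = smallest |n|; 0 is born on day 0, +-n on day n) is 11.
No non-integer in the interval can be simpler: if x is a non-integer in the interval, then floor(x) or ceil(x) also lies in the interval (the interval contains an integer), and both are proper prefixes of x's sign expansion, i.e. born earlier. So the game value is 11.
Game value = 11

11


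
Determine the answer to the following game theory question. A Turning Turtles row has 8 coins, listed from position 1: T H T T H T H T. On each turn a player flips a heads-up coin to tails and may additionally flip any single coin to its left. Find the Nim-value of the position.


Coins: T H T T H T H T
Key fact: a single head at position k behaves exactly like a Nim heap of size k (turning it to T and optionally flipping a coin at j < k corresponds to moving the heap from k to j, or to 0), and heads combine as a disjunctive sum (two heads at the same place would cancel, matching j XOR j = 0). So the Nim-value is the XOR of the 1-indexed positions of the heads.
Face-up positions (1-indexed): [2, 5, 7]
XOR 0 with 2: 0 XOR 2 = 2
XOR 2 with 5: 2 XOR 5 = 7
XOR 7 with 7: 7 XOR 7 = 0
Nim-value = 0

0


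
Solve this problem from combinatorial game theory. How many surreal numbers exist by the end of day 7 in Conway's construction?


Day 0: {|} = 0 is born. Count = 1.
Day n: the number of surreal numbers born by day n is 2^(n+1) - 1.
By day 0: 2^1 - 1 = 1
By day 1: 2^2 - 1 = 3
By day 2: 2^3 - 1 = 7
By day 3: 2^4 - 1 = 15
By day 4: 2^5 - 1 = 31
By day 5: 2^6 - 1 = 63
By day 6: 2^7 - 1 = 127
By day 7: 2^8 - 1 = 255
By day 7: 255 surreal numbers.

255


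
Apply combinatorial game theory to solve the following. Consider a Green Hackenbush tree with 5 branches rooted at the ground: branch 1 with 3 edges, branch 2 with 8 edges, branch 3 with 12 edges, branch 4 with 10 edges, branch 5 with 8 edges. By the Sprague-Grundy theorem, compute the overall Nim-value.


The tree has 5 branches from the ground vertex.
In Green Hackenbush, the Nim-value of a simple path of length k is k.
Branch 1: length 3, Nim-value = 3
Branch 2: length 8, Nim-value = 8
Branch 3: length 12, Nim-value = 12
Branch 4: length 10, Nim-value = 10
Branch 5: length 8, Nim-value = 8
Total Nim-value = XOR of all branch values:
0 XOR 3 = 3
3 XOR 8 = 11
11 XOR 12 = 7
7 XOR 10 = 13
13 XOR 8 = 5
Nim-value of the tree = 5

5


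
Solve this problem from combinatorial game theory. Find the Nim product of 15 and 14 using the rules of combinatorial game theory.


Nim multiplication is bilinear over XOR: (u XOR v) * w = (u*w) XOR (v*w).
So we split each operand into its bit components and XOR the pairwise Nim products.
15 = 1 + 2 + 4 + 8 (as XOR of powers of 2).
14 = 2 + 4 + 8 (as XOR of powers of 2).
Using the standard Nim-product table on single bits:
  2*2 = 3,   2*4 = 8,   2*8 = 12,
  4*4 = 6,   4*8 = 11,  8*8 = 13,
and  1*x = x (identity), k*l = l*k (commutative).
Pairwise Nim products:
  1 * 2 = 2
  1 * 4 = 4
  1 * 8 = 8
  2 * 2 = 3
  2 * 4 = 8
  2 * 8 = 12
  4 * 2 = 8
  4 * 4 = 6
  4 * 8 = 11
  8 * 2 = 12
  8 * 4 = 11
  8 * 8 = 13
XOR them: 2 XOR 4 XOR 8 XOR 3 XOR 8 XOR 12 XOR 8 XOR 6 XOR 11 XOR 12 XOR 11 XOR 13 = 6.
Result: 15 * 14 = 6 (in Nim).

6


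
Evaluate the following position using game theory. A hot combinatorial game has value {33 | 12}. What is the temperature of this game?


The game is {33 | 12}, a switch {a | b} with numbers a > b.
Cooling {a | b} by t gives {a - t | b + t}, which stops being hot when a - t = b + t, i.e. at t = (a - b)/2. So the temperature of a switch is (a - b)/2.
Temperature = (Left option - Right option) / 2
= (33 - (12)) / 2
= 21 / 2
= 21/2

21/2


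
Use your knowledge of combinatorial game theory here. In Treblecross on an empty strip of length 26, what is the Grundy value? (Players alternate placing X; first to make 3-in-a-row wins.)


Treblecross: place X on empty cells; 3-in-a-row wins.
Playing within two cells of an existing X lets the opponent win at once, so sensible play treats the cells i-2..i+2 around each X as dead. The player left with no safe cell loses, so this is a normal-play take-away game on strips of safe cells.
Placing X at cell i (0-indexed) of a strip of k safe cells leaves independent strips of sizes max(0, i-2) and max(0, k-i-3). Hence G(k) = mex{ G(max(0,i-2)) XOR G(max(0,k-i-3)) : 0 <= i < k }, with G(0) = 0.
G(1): splits (0,0):0^0=0 -> mex({0}) = 1
G(2): splits (0,0):0^0=0 -> mex({0}) = 1
G(3): splits (0,0):0^0=0 -> mex({0}) = 1
G(4): splits (0,1):0^1=1 (0,0):0^0=0 -> mex({0, 1}) = 2
G(5): splits (0,2):0^1=1 (0,1):0^1=1 (0,0):0^0=0 -> mex({0, 1}) = 2
G(6) = mex({1}) = 0
G(7) = mex({0, 1, 2}) = 3
G(8) = mex({0, 1, 2}) = 3
G(9) = mex({0, 2}) = 1
G(10) = mex({0, 2, 3}) = 1
G(11) = mex({0, 3}) = 1
G(12) = mex({1, 3}) = 0
G(13) = mex({0, 1, 2, 3}) = 4
G(14) = mex({0, 1, 2}) = 3
G(15) = mex({0, 1, 2}) = 3
G(16) = mex({0, 1, 2, 4}) = 3
G(17) = mex({0, 1, 3, 4}) = 2
G(18) = mex({0, 1, 3, 4}) = 2
G(19) = mex({0, 1, 3, 5}) = 2
G(20) = mex({0, 1, 2, 3, 5}) = 4
G(21) = mex({0, 1, 2, 3, 5}) = 4
G(22) = mex({1, 2, 6}) = 0
G(23) = mex({0, 1, 2, 3, 4, 6}) = 5
G(24) = mex({0, 1, 2, 3, 4}) = 5
G(25) = mex({0, 1, 3, 4, 7}) = 2
G(26) = mex({0, 1, 3, 4, 5, 7}) = 2
Therefore G(26) = 2.

2


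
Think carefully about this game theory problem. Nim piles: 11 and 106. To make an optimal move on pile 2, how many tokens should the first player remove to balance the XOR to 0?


Piles: 11 and 106
Current XOR: 11 XOR 106 = 97 (non-zero, so this is an N-position).
To make the XOR zero, we need to find a move that balances the piles.
For pile 2 (size 106): target = 106 XOR 97 = 11
We reduce pile 2 from 106 to 11.
Tokens removed: 106 - 11 = 95
Verification: 11 XOR 11 = 0

95


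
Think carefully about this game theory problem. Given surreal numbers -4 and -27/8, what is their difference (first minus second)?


x = -4, y = -27/8
Converting to common denominator: 8
x = -32/8, y = -27/8
x - y = -4 - -27/8 = -5/8

-5/8


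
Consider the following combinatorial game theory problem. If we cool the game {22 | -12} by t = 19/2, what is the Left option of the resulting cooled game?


Original game: {22 | -12} (a switch {a | b} with a > b).
Cooling by t (for t below the temperature (a - b)/2 = 17) taxes each move by t: {a | b} cooled by t is {a - t | b + t}.
Cooling amount: t = 19/2
Cooled Left option: 22 - 19/2 = 25/2
Cooled Right option: -12 + 19/2 = -5/2
Cooled game: {25/2 | -5/2}
Left option = 25/2

25/2


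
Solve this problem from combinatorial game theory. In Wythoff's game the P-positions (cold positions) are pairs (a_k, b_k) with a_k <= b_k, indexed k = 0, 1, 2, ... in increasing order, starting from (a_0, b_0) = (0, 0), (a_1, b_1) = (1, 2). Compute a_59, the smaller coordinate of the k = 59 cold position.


By Wythoff's theorem, a_k = floor(k * phi) and b_k = floor(k * phi^2) = a_k + k, where phi = (1 + sqrt(5))/2 is the golden ratio.
phi = (1 + sqrt(5))/2 = 1.618034
k = 59
k * phi = 59 * 1.618034 = 95.464005
a_59 = floor(k * phi) = 95

95


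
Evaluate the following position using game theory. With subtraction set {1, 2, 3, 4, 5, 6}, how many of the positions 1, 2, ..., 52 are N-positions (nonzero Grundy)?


Subtraction set S = {1, 2, 3, 4, 5, 6}, so G(n) = n mod 7.
G(n) = 0 when n is a multiple of 7.
Multiples of 7 in [1, 52]: 7
N-positions (nonzero Grundy) = 52 - 7 = 45

45


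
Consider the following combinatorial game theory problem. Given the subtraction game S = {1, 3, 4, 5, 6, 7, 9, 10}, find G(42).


The subtraction set is S = {1, 3, 4, 5, 6, 7, 9, 10}.
G(k) = mex{ G(k - s) : s in S, s <= k }. We compute iteratively: G(0) = 0.
G(1) = mex({0}) = 1
G(2) = mex({1}) = 0
G(3) = mex({0}) = 1
G(4) = mex({0, 1}) = 2
G(5) = mex({0, 1, 2}) = 3
G(6) = mex({0, 1, 3}) = 2
G(7) = mex({0, 1, 2}) = 3
G(8) = mex({0, 1, 2, 3}) = 4
G(9) = mex({0, 1, 2, 3, 4}) = 5
G(10) = mex({0, 1, 2, 3, 5}) = 4
G(11) = mex({0, 1, 2, 3, 4}) = 5
G(12) = mex({0, 1, 2, 3, 4, 5}) = 6
G(13) = mex({1, 2, 3, 4, 5, 6}) = 0
G(14) = mex({0, 2, 3, 4, 5}) = 1
G(15) = mex({1, 2, 3, 4, 5, 6}) = 0
G(16) = mex({0, 2, 3, 4, 5, 6}) = 1
G(17) = mex({0, 1, 3, 4, 5, 6}) = 2
G(18) = mex({0, 1, 2, 4, 5, 6}) = 3
G(19) = mex({0, 1, 3, 4, 5, 6}) = 2
G(20) = mex({0, 1, 2, 4, 5}) = 3
G(21) = mex({0, 1, 2, 3, 5, 6}) = 4
G(22) = mex({0, 1, 2, 3, 4, 6}) = 5
Observe that G(13)..G(22) = 0, 1, 0, 1, 2, 3, 2, 3, 4, 5 repeats G(0)..G(9) = 0, 1, 0, 1, 2, 3, 2, 3, 4, 5.
For k >= max(S) = 10, G(k) is determined by the previous 10 values G(k-10)..G(k-1); a window of 10 consecutive values has recurred shifted by 13, so by induction G(k + 13) = G(k) for all k >= 0: the sequence is periodic from the start with period 13.
One period: G(0..12) = 0, 1, 0, 1, 2, 3, 2, 3, 4, 5, 4, 5, 6.
42 mod 13 = 3, so G(42) = G(3) = 1.

1


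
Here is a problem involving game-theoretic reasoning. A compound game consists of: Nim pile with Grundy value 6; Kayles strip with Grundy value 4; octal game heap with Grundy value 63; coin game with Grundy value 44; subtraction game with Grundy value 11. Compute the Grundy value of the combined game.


By the Sprague-Grundy theorem, the Grundy value of a sum of games is the XOR of individual Grundy values.
Nim pile: Grundy value = 6. Running XOR: 0 XOR 6 = 6
Kayles strip: Grundy value = 4. Running XOR: 6 XOR 4 = 2
octal game heap: Grundy value = 63. Running XOR: 2 XOR 63 = 61
coin game: Grundy value = 44. Running XOR: 61 XOR 44 = 17
subtraction game: Grundy value = 11. Running XOR: 17 XOR 11 = 26
The combined Grundy value is 26.

26


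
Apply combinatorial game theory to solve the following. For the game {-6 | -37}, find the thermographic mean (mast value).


Game = {-6 | -37}, a switch {a | b} with numbers a > b.
Its thermograph has left wall a - t and right wall b + t, which meet at t = (a - b)/2, where both equal (a + b)/2. So the mast (mean value) is at (a + b)/2.
Mean = (-6 + (-37))/2 = -43/2 = -43/2

-43/2


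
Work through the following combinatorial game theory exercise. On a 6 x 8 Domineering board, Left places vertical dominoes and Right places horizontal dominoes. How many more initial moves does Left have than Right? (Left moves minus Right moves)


Board is 6 x 8 (rows x cols).
Left (vertical) placements: (rows-1) * cols = 5 * 8 = 40
Right (horizontal) placements: rows * (cols-1) = 6 * 7 = 42
Advantage = Left - Right = 40 - 42 = -2

-2


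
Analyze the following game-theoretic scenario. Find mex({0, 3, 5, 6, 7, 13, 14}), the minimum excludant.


Set = {0, 3, 5, 6, 7, 13, 14}
0 is in the set.
1 is NOT in the set. This is the mex.
mex = 1

1


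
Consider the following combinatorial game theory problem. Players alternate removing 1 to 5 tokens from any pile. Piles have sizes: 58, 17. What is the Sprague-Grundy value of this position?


Subtraction set: {1, 2, 3, 4, 5}
For this subtraction set, G(n) = n mod 6 (period = max + 1 = 6).
Pile 1 (size 58): G(58) = 58 mod 6 = 4
Pile 2 (size 17): G(17) = 17 mod 6 = 5
Total Grundy value = XOR of all: 4 XOR 5 = 1

1


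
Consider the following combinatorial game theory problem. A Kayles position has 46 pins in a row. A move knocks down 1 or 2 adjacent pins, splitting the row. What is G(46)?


Kayles: a move removes 1 or 2 adjacent pins from a contiguous row.
Removing pins from a row of k leaves two independent rows (a, b) with a + b = k - 1 (one pin) or a + b = k - 2 (two pins); an end removal gives a = 0.
By Sprague-Grundy, G(k) = mex{ G(a) XOR G(b) } over all these splits. G(0) = 0.
G(1): splits (0,0):0^0=0 -> mex({0}) = 1
G(2): splits (0,1):0^1=1 (0,0):0^0=0 -> mex({0, 1}) = 2
G(3): splits (0,2):0^2=2 (1,1):1^1=0 (0,1):0^1=1 -> mex({0, 1, 2}) = 3
G(4): splits (0,3):0^3=3 (1,2):1^2=3 (0,2):0^2=2 (1,1):1^1=0 -> mex({0, 2, 3}) = 1
G(5): splits (0,4):0^1=1 (1,3):1^3=2 (2,2):2^2=0 (0,3):0^3=3 (1,2):1^2=3 -> mex({0, 1, 2, 3}) = 4
G(6) = mex({0, 1, 2, 4}) = 3
G(7) = mex({0, 1, 3, 4, 5}) = 2
G(8) = mex({0, 2, 3, 5, 6}) = 1
G(9) = mex({0, 1, 2, 3, 6, 7}) = 4
G(10) = mex({0, 1, 3, 4, 5, 7}) = 2
G(11) = mex({0, 1, 2, 3, 4, 5}) = 6
G(12) = mex({0, 1, 2, 3, 5, 6, 7}) = 4
G(13) = mex({0, 2, 3, 4, 6, 7}) = 1
G(14) = mex({0, 1, 4, 5, 6, 7}) = 2
G(15) = mex({0, 1, 2, 3, 4, 5, 6}) = 7
G(16) = mex({0, 2, 3, 5, 6, 7}) = 1
G(17) = mex({0, 1, 2, 3, 5, 6, 7}) = 4
G(18) = mex({0, 1, 2, 4, 5, 6}) = 3
G(19) = mex({0, 1, 3, 4, 5, 7}) = 2
G(20) = mex({0, 2, 3, 4, 5, 6, 7}) = 1
G(21) = mex({0, 1, 2, 3, 5, 6, 7}) = 4
G(22) = mex({0, 1, 2, 3, 4, 5, 7}) = 6
G(23) = mex({0, 1, 2, 3, 4, 5, 6}) = 7
G(24) = mex({0, 1, 2, 3, 5, 6, 7}) = 4
G(25) = mex({0, 2, 3, 4, 6, 7}) = 1
G(26) = mex({0, 1, 3, 4, 5, 6, 7}) = 2
G(27) = mex({0, 1, 2, 3, 4, 5, 6, 7}) = 8
G(28) = mex({0, 1, 2, 3, 4, 6, 7, 8}) = 5
G(29) = mex({0, 1, 2, 3, 5, 6, 7, 8, 9}) = 4
G(30) = mex({0, 1, 2, 3, 4, 5, 6, 9, 10}) = 7
G(31) = mex({0, 1, 3, 4, 5, 7, 10, 11}) = 2
G(32) = mex({0, 2, 3, 4, 5, 6, 7, 9, 11}) = 1
G(33) = mex({0, 1, 2, 3, 4, 5, 6, 7, 9, 12}) = 8
G(34) = mex({0, 1, 2, 3, 4, 5, 7, 8, 11, 12}) = 6
G(35) = mex({0, 1, 2, 3, 4, 5, 6, 8, 9, 10, 11}) = 7
G(36) = mex({0, 1, 2, 3, 5, 6, 7, 9, 10}) = 4
G(37) = mex({0, 2, 3, 4, 6, 7, 9, 10, 11, 12}) = 1
G(38) = mex({0, 1, 3, 4, 5, 6, 7, 9, 10, 11, 12}) = 2
G(39) = mex({0, 1, 2, 4, 5, 6, 7, 9, 10, 12, 14}) = 3
G(40) = mex({0, 2, 3, 4, 6, 7, 11, 12, 14}) = 1
G(41) = mex({0, 1, 2, 3, 5, 6, 7, 9, 10, 11, 12}) = 4
G(42) = mex({0, 1, 2, 3, 4, 5, 6, 9, 10}) = 7
G(43) = mex({0, 1, 3, 4, 5, 7, 9, 10, 12, 15}) = 2
G(44) = mex({0, 2, 3, 4, 5, 6, 7, 9, 10, 12, 15}) = 1
G(45) = mex({0, 1, 2, 3, 4, 5, 6, 7, 9, 10, 12, 14}) = 8
G(46) = mex({0, 1, 3, 4, 5, 7, 8, 11, 12, 14}) = 2
Therefore G(46) = 2.

2


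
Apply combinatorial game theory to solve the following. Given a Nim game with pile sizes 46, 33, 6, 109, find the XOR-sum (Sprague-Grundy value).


We need the XOR (exclusive or) of all pile sizes.
After XOR-ing pile 1 (size 46): 0 XOR 46 = 46
After XOR-ing pile 2 (size 33): 46 XOR 33 = 15
After XOR-ing pile 3 (size 6): 15 XOR 6 = 9
After XOR-ing pile 4 (size 109): 9 XOR 109 = 100
The Nim-value of this position is 100.

100


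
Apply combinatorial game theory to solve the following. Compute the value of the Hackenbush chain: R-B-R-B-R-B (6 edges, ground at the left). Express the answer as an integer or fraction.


Edges (from ground): R-B-R-B-R-B
By Berlekamp's sign-expansion rule, a Blue-Red Hackenbush stalk has the value of the surreal number whose sign sequence is the edge sequence with B -> + and R -> -.
Sign sequence: -+-+-+
Trace the sign expansion in the surreal number tree, starting from 0:
Edge 1: R (sign -) -> bounds (-inf, 0), value = -1
Edge 2: B (sign +) -> bounds (-1, 0), value = -1/2
Edge 3: R (sign -) -> bounds (-1, -1/2), value = -3/4
Edge 4: B (sign +) -> bounds (-3/4, -1/2), value = -5/8
Edge 5: R (sign -) -> bounds (-3/4, -5/8), value = -11/16
Edge 6: B (sign +) -> bounds (-11/16, -5/8), value = -21/32
Game value = -21/32

-21/32
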